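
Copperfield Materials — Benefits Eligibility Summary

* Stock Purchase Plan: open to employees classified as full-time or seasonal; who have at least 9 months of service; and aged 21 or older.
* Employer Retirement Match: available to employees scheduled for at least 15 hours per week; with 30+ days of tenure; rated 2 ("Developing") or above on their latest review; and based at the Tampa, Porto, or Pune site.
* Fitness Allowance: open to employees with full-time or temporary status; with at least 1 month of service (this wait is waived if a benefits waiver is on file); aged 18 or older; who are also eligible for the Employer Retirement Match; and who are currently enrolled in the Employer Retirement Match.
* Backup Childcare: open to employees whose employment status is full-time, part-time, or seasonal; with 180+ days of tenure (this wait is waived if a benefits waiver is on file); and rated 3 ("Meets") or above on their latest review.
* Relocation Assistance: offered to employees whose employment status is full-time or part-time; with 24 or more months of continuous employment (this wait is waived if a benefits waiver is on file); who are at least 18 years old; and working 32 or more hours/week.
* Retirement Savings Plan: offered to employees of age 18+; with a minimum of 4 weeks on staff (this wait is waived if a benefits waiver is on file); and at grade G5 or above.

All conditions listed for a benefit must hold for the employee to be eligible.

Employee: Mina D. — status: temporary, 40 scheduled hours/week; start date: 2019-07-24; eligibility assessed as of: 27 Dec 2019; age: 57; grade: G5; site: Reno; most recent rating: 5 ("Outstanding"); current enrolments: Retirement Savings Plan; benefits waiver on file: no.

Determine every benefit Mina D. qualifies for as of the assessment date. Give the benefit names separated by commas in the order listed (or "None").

Service from 2019-07-24 to 27 Dec 2019: 156 days.
Stock Purchase Plan — status temporary ✗ (requires full-time or seasonal) → not eligible.
Employer Retirement Match — 40 hrs/wk ≥ 15 ✓; service 156 days ≥ 30 days ✓; rating 5 ≥ 2 ✓; site Reno ✗ (not Tampa, Porto, or Pune) → not eligible.
Fitness Allowance — status temporary ✓; no waiver, service 156 days ≥ 1 month (≈30 days) ✓; age 57 ≥ 18 ✓; not eligible for Employer Retirement Match ✗ → not eligible.
Backup Childcare — status temporary ✗ (requires full-time, part-time, or seasonal) → not eligible.
Relocation Assistance — status temporary ✗ (requires full-time or part-time) → not eligible.
Retirement Savings Plan — age 57 ≥ 18 ✓; no waiver, service 156 days ≥ 4 weeks (≈28 days) ✓; grade G5 ≥ G5 ✓ → eligible.

Retirement Savings Plan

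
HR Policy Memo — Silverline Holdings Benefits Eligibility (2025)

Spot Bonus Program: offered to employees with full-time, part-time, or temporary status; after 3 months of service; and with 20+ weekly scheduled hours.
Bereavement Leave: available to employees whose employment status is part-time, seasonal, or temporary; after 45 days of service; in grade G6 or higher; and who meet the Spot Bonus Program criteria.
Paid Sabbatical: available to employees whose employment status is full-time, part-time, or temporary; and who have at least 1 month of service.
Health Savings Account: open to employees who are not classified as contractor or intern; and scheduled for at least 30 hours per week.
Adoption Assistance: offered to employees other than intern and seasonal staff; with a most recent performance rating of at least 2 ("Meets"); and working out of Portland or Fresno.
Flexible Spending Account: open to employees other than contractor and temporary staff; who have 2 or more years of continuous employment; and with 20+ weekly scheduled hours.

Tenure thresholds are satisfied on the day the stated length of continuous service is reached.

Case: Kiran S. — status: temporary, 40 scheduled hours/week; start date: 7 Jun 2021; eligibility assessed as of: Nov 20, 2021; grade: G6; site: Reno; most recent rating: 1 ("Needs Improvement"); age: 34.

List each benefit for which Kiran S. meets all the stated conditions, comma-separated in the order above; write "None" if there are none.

Spot Bonus Program, Bereavement Leave, Paid Sabbatical, Health Savings Account

Service from 7 Jun 2021 to Nov 20, 2021: 166 days.
Spot Bonus Program — status temporary ✓; service 166 days ≥ 3 months (≈90 days) ✓; 40 hrs/wk ≥ 20 ✓ → eligible.
Bereavement Leave — status temporary ✓; service 166 days ≥ 45 days ✓; grade G6 ≥ G6 ✓; eligible for Spot Bonus Program ✓ → eligible.
Paid Sabbatical — status temporary ✓; service 166 days ≥ 1 month (≈30 days) ✓ → eligible.
Health Savings Account — status temporary ✓ (not excluded); 40 hrs/wk ≥ 30 ✓ → eligible.
Adoption Assistance — status temporary ✓ (not excluded); rating 1 < 2 ✗ → not eligible.
Flexible Spending Account — status temporary ✗ (excluded) → not eligible.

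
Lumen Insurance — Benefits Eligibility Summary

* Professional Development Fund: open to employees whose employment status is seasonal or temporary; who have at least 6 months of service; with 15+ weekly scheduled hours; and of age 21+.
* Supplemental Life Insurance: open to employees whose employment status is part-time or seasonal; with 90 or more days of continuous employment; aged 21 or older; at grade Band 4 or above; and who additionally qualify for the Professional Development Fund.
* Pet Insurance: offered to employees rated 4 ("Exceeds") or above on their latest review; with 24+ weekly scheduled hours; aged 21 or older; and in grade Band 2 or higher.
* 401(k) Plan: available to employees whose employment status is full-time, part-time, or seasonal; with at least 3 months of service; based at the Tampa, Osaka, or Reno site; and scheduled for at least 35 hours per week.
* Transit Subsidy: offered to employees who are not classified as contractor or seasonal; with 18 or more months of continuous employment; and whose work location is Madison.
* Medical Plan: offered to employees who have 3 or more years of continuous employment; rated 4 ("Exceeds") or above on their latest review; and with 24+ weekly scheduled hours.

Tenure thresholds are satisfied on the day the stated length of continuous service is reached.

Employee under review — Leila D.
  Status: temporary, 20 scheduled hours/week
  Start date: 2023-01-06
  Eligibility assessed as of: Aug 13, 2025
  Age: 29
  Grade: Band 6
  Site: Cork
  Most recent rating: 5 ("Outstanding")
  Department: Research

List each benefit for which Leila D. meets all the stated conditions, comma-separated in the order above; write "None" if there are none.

Service from 2023-01-06 to Aug 13, 2025: 950 days.
Professional Development Fund — status temporary ✓; service 950 days ≥ 6 months (≈180 days) ✓; 20 hrs/wk ≥ 15 ✓; age 29 ≥ 21 ✓ → eligible.
Supplemental Life Insurance — status temporary ✗ (requires part-time or seasonal) → not eligible.
Pet Insurance — rating 5 ≥ 4 ✓; 20 hrs/wk < 24 ✗ → not eligible.
401(k) Plan — status temporary ✗ (requires full-time, part-time, or seasonal) → not eligible.
Transit Subsidy — status temporary ✓ (not excluded); service 950 days ≥ 18 months (≈540 days) ✓; site Cork ✗ (not Madison) → not eligible.
Medical Plan — service 950 days < 3 years (≈1095 days) ✗ → not eligible.

Professional Development Fund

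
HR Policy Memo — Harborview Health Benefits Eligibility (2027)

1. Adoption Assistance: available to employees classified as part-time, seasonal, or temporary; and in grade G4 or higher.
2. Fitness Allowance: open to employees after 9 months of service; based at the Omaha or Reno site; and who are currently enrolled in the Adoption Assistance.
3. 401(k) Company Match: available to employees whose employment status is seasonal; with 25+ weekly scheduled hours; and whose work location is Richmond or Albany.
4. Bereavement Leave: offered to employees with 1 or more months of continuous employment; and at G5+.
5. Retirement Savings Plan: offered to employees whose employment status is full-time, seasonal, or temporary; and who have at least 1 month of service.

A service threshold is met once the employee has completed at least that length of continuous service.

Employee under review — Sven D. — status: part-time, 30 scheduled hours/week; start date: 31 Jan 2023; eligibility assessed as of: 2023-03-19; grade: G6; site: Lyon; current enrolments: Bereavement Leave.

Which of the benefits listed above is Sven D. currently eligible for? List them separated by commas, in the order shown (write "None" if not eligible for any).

Adoption Assistance, Bereavement Leave

Service from 31 Jan 2023 to 2023-03-19: 47 days.
Adoption Assistance — status part-time ✓; grade G6 ≥ G4 ✓ → eligible.
Fitness Allowance — service 47 days < 9 months (≈270 days) ✗ → not eligible.
401(k) Company Match — status part-time ✗ (requires seasonal) → not eligible.
Bereavement Leave — service 47 days ≥ 1 month (≈30 days) ✓; grade G6 ≥ G5 ✓ → eligible.
Retirement Savings Plan — status part-time ✗ (requires full-time, seasonal, or temporary) → not eligible.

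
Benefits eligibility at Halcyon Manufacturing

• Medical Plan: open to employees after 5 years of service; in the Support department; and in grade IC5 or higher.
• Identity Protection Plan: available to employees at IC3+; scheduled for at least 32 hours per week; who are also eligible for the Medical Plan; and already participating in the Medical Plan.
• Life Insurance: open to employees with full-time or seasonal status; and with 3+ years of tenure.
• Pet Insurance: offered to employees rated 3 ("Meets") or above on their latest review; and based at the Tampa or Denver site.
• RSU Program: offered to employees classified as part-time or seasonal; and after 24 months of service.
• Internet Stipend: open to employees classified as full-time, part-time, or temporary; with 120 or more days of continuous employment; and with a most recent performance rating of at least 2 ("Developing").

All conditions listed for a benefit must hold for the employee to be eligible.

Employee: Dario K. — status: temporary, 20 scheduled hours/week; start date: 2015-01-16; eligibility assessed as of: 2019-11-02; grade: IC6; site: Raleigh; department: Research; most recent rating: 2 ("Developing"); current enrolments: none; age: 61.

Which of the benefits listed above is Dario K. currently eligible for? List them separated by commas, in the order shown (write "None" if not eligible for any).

Service from 2015-01-16 to 2019-11-02: 1751 days.
Medical Plan — service 1751 days < 5 years (≈1825 days) ✗ → not eligible.
Identity Protection Plan — grade IC6 ≥ IC3 ✓; 20 hrs/wk < 32 ✗ → not eligible.
Life Insurance — status temporary ✗ (requires full-time or seasonal) → not eligible.
Pet Insurance — rating 2 < 3 ✗ → not eligible.
RSU Program — status temporary ✗ (requires part-time or seasonal) → not eligible.
Internet Stipend — status temporary ✓; service 1751 days ≥ 120 days ✓; rating 2 ≥ 2 ✓ → eligible.

Internet Stipend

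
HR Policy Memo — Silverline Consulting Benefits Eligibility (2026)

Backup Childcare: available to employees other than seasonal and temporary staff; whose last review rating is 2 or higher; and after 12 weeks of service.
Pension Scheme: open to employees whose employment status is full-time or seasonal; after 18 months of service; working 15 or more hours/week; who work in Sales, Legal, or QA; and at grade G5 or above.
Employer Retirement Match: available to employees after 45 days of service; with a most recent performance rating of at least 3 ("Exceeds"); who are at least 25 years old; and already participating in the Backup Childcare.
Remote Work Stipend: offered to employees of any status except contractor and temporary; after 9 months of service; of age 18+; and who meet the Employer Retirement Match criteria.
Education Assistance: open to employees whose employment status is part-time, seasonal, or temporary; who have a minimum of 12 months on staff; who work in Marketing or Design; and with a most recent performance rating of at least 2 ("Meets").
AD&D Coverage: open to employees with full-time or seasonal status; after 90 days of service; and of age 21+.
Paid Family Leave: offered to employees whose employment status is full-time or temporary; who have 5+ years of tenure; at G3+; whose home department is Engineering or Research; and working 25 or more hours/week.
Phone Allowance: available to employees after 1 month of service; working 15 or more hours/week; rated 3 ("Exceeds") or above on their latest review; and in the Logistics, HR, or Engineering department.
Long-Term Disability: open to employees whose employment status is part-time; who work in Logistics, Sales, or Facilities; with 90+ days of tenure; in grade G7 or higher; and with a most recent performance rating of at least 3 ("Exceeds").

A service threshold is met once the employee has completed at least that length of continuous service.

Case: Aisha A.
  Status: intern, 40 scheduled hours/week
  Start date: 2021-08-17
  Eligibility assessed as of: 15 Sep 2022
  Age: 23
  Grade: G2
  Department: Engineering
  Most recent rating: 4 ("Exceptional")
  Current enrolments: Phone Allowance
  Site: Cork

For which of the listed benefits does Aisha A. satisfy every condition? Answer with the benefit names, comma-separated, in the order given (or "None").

Backup Childcare, Phone Allowance

Service from 2021-08-17 to 15 Sep 2022: 394 days.
Backup Childcare — status intern ✓ (not excluded); rating 4 ≥ 2 ✓; service 394 days ≥ 12 weeks (≈84 days) ✓ → eligible.
Pension Scheme — status intern ✗ (requires full-time or seasonal) → not eligible.
Employer Retirement Match — service 394 days ≥ 45 days ✓; rating 4 ≥ 3 ✓; age 23 < 25 ✗ → not eligible.
Remote Work Stipend — status intern ✓ (not excluded); service 394 days ≥ 9 months (≈270 days) ✓; age 23 ≥ 18 ✓; not eligible for Employer Retirement Match ✗ → not eligible.
Education Assistance — status intern ✗ (requires part-time, seasonal, or temporary) → not eligible.
AD&D Coverage — status intern ✗ (requires full-time or seasonal) → not eligible.
Paid Family Leave — status intern ✗ (requires full-time or temporary) → not eligible.
Phone Allowance — service 394 days ≥ 1 month (≈30 days) ✓; 40 hrs/wk ≥ 15 ✓; rating 4 ≥ 3 ✓; dept Engineering ✓ → eligible.
Long-Term Disability — status intern ✗ (requires part-time) → not eligible.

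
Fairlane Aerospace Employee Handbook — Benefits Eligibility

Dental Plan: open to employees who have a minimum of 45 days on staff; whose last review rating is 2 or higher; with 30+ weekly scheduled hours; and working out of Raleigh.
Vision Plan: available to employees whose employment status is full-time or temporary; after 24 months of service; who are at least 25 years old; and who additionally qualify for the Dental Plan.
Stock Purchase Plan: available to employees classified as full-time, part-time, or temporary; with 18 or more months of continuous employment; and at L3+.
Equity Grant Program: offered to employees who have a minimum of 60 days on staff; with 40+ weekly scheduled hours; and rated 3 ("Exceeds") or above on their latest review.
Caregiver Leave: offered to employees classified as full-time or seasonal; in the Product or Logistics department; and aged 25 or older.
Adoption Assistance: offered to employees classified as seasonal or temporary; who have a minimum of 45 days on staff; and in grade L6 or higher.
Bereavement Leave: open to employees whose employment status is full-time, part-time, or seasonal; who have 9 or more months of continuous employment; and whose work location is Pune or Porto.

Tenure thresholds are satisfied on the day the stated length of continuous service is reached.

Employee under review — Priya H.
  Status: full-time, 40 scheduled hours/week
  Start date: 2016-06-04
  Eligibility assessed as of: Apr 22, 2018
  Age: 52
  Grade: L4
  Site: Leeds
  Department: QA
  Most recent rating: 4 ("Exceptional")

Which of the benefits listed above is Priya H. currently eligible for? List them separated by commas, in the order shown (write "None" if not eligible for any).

Stock Purchase Plan, Equity Grant Program

Service from 2016-06-04 to Apr 22, 2018: 687 days.
Dental Plan — service 687 days ≥ 45 days ✓; rating 4 ≥ 2 ✓; 40 hrs/wk ≥ 30 ✓; site Leeds ✗ (not Raleigh) → not eligible.
Vision Plan — status full-time ✓; service 687 days < 24 months (≈720 days) ✗ → not eligible.
Stock Purchase Plan — status full-time ✓; service 687 days ≥ 18 months (≈540 days) ✓; grade L4 ≥ L3 ✓ → eligible.
Equity Grant Program — service 687 days ≥ 60 days ✓; 40 hrs/wk ≥ 40 ✓; rating 4 ≥ 3 ✓ → eligible.
Caregiver Leave — status full-time ✓; dept QA ✗ → not eligible.
Adoption Assistance — status full-time ✗ (requires seasonal or temporary) → not eligible.
Bereavement Leave — status full-time ✓; service 687 days ≥ 9 months (≈270 days) ✓; site Leeds ✗ (not Pune or Porto) → not eligible.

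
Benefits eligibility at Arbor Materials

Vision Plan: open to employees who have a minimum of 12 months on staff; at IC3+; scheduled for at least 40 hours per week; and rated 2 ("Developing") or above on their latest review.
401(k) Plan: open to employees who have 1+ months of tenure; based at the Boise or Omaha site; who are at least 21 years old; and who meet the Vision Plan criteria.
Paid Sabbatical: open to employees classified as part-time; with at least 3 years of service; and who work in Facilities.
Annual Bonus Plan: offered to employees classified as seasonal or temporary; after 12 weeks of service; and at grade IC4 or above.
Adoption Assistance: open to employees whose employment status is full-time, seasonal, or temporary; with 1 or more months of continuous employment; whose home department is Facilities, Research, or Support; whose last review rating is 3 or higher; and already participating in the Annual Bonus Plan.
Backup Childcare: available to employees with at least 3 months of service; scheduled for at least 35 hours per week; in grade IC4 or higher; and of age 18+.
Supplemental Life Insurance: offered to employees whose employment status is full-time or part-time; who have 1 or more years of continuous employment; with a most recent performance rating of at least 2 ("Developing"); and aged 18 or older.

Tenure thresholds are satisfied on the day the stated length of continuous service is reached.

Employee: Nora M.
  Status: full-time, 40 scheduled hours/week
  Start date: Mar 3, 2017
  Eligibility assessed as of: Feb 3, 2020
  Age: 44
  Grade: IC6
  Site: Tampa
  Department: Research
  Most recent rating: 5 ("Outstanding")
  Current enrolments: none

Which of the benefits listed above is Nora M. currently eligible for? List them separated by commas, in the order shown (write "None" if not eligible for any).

Vision Plan, Backup Childcare, Supplemental Life Insurance

Service from Mar 3, 2017 to Feb 3, 2020: 1067 days.
Vision Plan — service 1067 days ≥ 12 months (≈360 days) ✓; grade IC6 ≥ IC3 ✓; 40 hrs/wk ≥ 40 ✓; rating 5 ≥ 2 ✓ → eligible.
401(k) Plan — service 1067 days ≥ 1 month (≈30 days) ✓; site Tampa ✗ (not Boise or Omaha) → not eligible.
Paid Sabbatical — status full-time ✗ (requires part-time) → not eligible.
Annual Bonus Plan — status full-time ✗ (requires seasonal or temporary) → not eligible.
Adoption Assistance — status full-time ✓; service 1067 days ≥ 1 month (≈30 days) ✓; dept Research ✓; rating 5 ≥ 3 ✓; not enrolled in Annual Bonus Plan ✗ → not eligible.
Backup Childcare — service 1067 days ≥ 3 months (≈90 days) ✓; 40 hrs/wk ≥ 35 ✓; grade IC6 ≥ IC4 ✓; age 44 ≥ 18 ✓ → eligible.
Supplemental Life Insurance — status full-time ✓; service 1067 days ≥ 1 year (≈365 days) ✓; rating 5 ≥ 2 ✓; age 44 ≥ 18 ✓ → eligible.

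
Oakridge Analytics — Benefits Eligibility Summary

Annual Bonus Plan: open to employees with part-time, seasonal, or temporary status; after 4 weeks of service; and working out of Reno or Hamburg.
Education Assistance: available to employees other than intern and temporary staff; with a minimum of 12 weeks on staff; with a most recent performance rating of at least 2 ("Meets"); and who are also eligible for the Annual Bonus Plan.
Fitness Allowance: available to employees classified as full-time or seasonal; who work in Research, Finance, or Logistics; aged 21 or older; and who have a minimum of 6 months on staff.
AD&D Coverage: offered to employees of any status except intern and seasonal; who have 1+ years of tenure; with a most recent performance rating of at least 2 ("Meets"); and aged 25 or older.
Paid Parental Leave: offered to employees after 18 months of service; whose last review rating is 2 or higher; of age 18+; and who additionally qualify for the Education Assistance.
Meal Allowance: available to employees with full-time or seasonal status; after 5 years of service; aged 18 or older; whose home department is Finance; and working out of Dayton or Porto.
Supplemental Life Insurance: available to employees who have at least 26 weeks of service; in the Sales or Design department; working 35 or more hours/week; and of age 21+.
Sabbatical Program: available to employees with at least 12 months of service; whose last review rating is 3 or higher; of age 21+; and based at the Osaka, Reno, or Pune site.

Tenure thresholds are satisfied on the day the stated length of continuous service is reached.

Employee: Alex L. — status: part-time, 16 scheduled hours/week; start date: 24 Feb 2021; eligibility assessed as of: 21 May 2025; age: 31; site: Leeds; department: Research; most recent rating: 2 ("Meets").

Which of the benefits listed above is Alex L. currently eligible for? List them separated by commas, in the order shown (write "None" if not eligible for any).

Service from 24 Feb 2021 to 21 May 2025: 1547 days.
Annual Bonus Plan — status part-time ✓; service 1547 days ≥ 4 weeks (≈28 days) ✓; site Leeds ✗ (not Reno or Hamburg) → not eligible.
Education Assistance — status part-time ✓ (not excluded); service 1547 days ≥ 12 weeks (≈84 days) ✓; rating 2 ≥ 2 ✓; not eligible for Annual Bonus Plan ✗ → not eligible.
Fitness Allowance — status part-time ✗ (requires full-time or seasonal) → not eligible.
AD&D Coverage — status part-time ✓ (not excluded); service 1547 days ≥ 1 year (≈365 days) ✓; rating 2 ≥ 2 ✓; age 31 ≥ 25 ✓ → eligible.
Paid Parental Leave — service 1547 days ≥ 18 months (≈540 days) ✓; rating 2 ≥ 2 ✓; age 31 ≥ 18 ✓; not eligible for Education Assistance ✗ → not eligible.
Meal Allowance — status part-time ✗ (requires full-time or seasonal) → not eligible.
Supplemental Life Insurance — service 1547 days ≥ 26 weeks (≈182 days) ✓; dept Research ✗ → not eligible.
Sabbatical Program — service 1547 days ≥ 12 months (≈360 days) ✓; rating 2 < 3 ✗ → not eligible.

AD&D Coverage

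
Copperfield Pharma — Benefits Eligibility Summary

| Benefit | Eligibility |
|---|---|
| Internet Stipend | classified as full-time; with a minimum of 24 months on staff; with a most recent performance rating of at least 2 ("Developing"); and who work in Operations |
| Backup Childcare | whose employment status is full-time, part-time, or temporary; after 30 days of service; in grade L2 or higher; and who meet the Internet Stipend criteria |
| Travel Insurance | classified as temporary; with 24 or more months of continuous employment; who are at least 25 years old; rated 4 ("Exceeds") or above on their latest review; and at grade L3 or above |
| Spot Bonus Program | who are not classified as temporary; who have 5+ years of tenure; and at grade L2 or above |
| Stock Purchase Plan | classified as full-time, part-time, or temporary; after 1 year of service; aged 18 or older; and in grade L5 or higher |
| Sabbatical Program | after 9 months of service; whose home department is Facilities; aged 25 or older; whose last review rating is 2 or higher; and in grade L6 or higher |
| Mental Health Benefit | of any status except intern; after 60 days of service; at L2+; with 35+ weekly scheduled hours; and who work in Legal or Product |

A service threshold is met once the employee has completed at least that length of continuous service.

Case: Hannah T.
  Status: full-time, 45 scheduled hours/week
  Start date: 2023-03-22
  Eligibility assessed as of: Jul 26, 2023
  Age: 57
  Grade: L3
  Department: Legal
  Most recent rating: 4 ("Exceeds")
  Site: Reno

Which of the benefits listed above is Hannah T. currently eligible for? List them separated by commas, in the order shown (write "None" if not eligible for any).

Service from 2023-03-22 to Jul 26, 2023: 126 days.
Internet Stipend — status full-time ✓; service 126 days < 24 months (≈720 days) ✗ → not eligible.
Backup Childcare — status full-time ✓; service 126 days ≥ 30 days ✓; grade L3 ≥ L2 ✓; not eligible for Internet Stipend ✗ → not eligible.
Travel Insurance — status full-time ✗ (requires temporary) → not eligible.
Spot Bonus Program — status full-time ✓ (not excluded); service 126 days < 5 years (≈1825 days) ✗ → not eligible.
Stock Purchase Plan — status full-time ✓; service 126 days < 1 year (≈365 days) ✗ → not eligible.
Sabbatical Program — service 126 days < 9 months (≈270 days) ✗ → not eligible.
Mental Health Benefit — status full-time ✓ (not excluded); service 126 days ≥ 60 days ✓; grade L3 ≥ L2 ✓; 45 hrs/wk ≥ 35 ✓; dept Legal ✓ → eligible.

Mental Health Benefit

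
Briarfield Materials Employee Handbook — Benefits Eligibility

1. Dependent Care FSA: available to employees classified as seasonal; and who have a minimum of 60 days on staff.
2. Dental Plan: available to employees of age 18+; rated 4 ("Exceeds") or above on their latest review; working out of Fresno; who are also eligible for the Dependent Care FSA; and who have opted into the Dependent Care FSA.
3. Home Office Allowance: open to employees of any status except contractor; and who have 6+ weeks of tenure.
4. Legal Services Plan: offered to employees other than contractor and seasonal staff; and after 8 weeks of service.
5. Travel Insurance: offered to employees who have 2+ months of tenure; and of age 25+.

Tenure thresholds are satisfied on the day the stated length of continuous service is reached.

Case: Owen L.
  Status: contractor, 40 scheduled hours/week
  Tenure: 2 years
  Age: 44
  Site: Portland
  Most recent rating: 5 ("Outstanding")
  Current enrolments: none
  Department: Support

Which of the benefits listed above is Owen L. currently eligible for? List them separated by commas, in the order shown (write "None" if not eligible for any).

Dependent Care FSA — status contractor ✗ (requires seasonal) → not eligible.
Dental Plan — age 44 ≥ 18 ✓; rating 5 ≥ 4 ✓; site Portland ✗ (not Fresno) → not eligible.
Home Office Allowance — status contractor ✗ (excluded) → not eligible.
Legal Services Plan — status contractor ✗ (excluded) → not eligible.
Travel Insurance — service 2 years ≥ 2 months (≈60 days) ✓; age 44 ≥ 25 ✓ → eligible.

Travel Insurance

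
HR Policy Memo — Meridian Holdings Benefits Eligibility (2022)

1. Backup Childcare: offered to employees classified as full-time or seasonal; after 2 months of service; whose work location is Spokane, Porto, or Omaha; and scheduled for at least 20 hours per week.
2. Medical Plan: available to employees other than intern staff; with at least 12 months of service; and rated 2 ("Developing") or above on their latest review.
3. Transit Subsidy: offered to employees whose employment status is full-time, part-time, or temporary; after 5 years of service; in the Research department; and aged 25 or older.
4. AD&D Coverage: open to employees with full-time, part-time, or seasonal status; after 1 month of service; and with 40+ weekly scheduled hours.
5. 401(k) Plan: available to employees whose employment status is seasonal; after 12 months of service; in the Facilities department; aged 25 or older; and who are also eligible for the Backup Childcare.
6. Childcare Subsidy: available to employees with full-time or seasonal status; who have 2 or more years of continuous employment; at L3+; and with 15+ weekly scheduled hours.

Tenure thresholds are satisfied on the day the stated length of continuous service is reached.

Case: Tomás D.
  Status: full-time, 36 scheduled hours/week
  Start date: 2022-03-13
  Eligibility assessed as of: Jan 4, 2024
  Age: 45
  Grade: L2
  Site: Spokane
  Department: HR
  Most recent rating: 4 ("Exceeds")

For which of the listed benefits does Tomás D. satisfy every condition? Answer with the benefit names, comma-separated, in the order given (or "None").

Service from 2022-03-13 to Jan 4, 2024: 662 days.
Backup Childcare — status full-time ✓; service 662 days ≥ 2 months (≈60 days) ✓; site Spokane ✓; 36 hrs/wk ≥ 20 ✓ → eligible.
Medical Plan — status full-time ✓ (not excluded); service 662 days ≥ 12 months (≈360 days) ✓; rating 4 ≥ 2 ✓ → eligible.
Transit Subsidy — status full-time ✓; service 662 days < 5 years (≈1825 days) ✗ → not eligible.
AD&D Coverage — status full-time ✓; service 662 days ≥ 1 month (≈30 days) ✓; 36 hrs/wk < 40 ✗ → not eligible.
401(k) Plan — status full-time ✗ (requires seasonal) → not eligible.
Childcare Subsidy — status full-time ✓; service 662 days < 2 years (≈730 days) ✗ → not eligible.

Backup Childcare, Medical Plan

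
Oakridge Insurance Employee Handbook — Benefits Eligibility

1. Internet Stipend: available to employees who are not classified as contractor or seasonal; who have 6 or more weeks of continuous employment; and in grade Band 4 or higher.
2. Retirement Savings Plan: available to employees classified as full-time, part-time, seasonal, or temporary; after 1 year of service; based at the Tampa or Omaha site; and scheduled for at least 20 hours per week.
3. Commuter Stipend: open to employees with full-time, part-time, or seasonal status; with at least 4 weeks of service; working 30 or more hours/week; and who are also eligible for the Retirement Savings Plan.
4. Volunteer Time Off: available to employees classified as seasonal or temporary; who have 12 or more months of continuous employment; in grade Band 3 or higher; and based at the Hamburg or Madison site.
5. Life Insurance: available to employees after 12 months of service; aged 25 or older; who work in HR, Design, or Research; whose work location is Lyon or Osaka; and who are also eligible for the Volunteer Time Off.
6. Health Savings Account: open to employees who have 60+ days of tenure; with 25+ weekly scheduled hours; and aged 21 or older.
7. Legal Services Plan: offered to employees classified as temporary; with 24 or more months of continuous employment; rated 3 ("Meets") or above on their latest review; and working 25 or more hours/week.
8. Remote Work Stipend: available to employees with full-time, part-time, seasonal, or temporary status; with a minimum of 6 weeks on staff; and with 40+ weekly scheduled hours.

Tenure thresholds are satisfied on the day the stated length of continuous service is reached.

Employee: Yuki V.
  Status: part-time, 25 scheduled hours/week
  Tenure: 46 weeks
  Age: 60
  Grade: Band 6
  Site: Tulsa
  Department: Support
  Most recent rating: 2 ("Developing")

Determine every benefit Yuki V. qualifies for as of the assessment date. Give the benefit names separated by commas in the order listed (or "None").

Internet Stipend — status part-time ✓ (not excluded); service 46 weeks ≥ 6 weeks ✓; grade Band 6 ≥ Band 4 ✓ → eligible.
Retirement Savings Plan — status part-time ✓; service 46 weeks < 1 year (≈365 days) ✗ → not eligible.
Commuter Stipend — status part-time ✓; service 46 weeks ≥ 4 weeks ✓; 25 hrs/wk < 30 ✗ → not eligible.
Volunteer Time Off — status part-time ✗ (requires seasonal or temporary) → not eligible.
Life Insurance — service 46 weeks < 12 months (≈360 days) ✗ → not eligible.
Health Savings Account — service 46 weeks ≥ 60 days ✓; 25 hrs/wk ≥ 25 ✓; age 60 ≥ 21 ✓ → eligible.
Legal Services Plan — status part-time ✗ (requires temporary) → not eligible.
Remote Work Stipend — status part-time ✓; service 46 weeks ≥ 6 weeks ✓; 25 hrs/wk < 40 ✗ → not eligible.

Internet Stipend, Health Savings Account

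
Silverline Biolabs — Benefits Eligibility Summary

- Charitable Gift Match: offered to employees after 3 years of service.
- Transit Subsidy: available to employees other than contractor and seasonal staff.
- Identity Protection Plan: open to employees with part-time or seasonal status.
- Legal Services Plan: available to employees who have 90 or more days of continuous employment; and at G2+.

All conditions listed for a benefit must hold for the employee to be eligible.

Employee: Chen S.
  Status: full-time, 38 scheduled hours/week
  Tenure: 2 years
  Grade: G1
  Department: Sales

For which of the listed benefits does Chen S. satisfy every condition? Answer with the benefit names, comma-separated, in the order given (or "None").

Charitable Gift Match — service 2 years < 3 years ✗ → not eligible.
Transit Subsidy — status full-time ✓ (not excluded) → eligible.
Identity Protection Plan — status full-time ✗ (requires part-time or seasonal) → not eligible.
Legal Services Plan — service 2 years ≥ 90 days ✓; grade G1 < G2 ✗ → not eligible.

Transit Subsidy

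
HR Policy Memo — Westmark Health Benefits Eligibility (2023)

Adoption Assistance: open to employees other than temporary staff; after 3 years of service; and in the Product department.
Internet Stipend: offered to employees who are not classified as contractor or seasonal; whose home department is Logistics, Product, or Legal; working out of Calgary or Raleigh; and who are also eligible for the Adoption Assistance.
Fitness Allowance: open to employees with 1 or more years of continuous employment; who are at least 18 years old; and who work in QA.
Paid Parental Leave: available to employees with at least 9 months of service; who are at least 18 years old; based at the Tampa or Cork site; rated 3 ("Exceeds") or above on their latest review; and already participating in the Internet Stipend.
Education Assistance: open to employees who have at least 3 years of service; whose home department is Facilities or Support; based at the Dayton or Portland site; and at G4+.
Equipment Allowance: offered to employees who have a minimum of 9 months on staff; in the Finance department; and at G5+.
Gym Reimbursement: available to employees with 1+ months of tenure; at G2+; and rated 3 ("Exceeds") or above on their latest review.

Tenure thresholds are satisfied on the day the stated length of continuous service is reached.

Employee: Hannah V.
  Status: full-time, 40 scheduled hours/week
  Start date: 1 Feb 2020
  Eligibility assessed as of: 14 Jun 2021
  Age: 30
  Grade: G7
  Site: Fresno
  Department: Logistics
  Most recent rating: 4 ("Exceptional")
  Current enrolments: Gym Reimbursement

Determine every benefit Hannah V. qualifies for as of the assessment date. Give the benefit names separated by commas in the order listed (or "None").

Gym Reimbursement

Service from 1 Feb 2020 to 14 Jun 2021: 499 days.
Adoption Assistance — status full-time ✓ (not excluded); service 499 days < 3 years (≈1095 days) ✗ → not eligible.
Internet Stipend — status full-time ✓ (not excluded); dept Logistics ✓; site Fresno ✗ (not Calgary or Raleigh) → not eligible.
Fitness Allowance — service 499 days ≥ 1 year (≈365 days) ✓; age 30 ≥ 18 ✓; dept Logistics ✗ → not eligible.
Paid Parental Leave — service 499 days ≥ 9 months (≈270 days) ✓; age 30 ≥ 18 ✓; site Fresno ✗ (not Tampa or Cork) → not eligible.
Education Assistance — service 499 days < 3 years (≈1095 days) ✗ → not eligible.
Equipment Allowance — service 499 days ≥ 9 months (≈270 days) ✓; dept Logistics ✗ → not eligible.
Gym Reimbursement — service 499 days ≥ 1 month (≈30 days) ✓; grade G7 ≥ G2 ✓; rating 4 ≥ 3 ✓ → eligible.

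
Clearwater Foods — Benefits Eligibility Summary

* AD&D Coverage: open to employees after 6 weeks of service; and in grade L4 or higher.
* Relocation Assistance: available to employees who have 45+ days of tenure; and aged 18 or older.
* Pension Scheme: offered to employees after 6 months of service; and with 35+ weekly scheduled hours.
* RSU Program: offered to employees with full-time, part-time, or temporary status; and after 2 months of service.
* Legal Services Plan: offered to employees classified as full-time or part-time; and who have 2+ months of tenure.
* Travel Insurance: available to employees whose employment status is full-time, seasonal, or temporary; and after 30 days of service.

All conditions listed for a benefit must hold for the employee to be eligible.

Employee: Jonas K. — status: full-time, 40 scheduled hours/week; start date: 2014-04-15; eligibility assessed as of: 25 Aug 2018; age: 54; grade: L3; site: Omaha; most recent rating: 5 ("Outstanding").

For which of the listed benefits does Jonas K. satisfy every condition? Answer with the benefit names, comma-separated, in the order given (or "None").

Relocation Assistance, Pension Scheme, RSU Program, Legal Services Plan, Travel Insurance

Service from 2014-04-15 to 25 Aug 2018: 1593 days.
AD&D Coverage — service 1593 days ≥ 6 weeks (≈42 days) ✓; grade L3 < L4 ✗ → not eligible.
Relocation Assistance — service 1593 days ≥ 45 days ✓; age 54 ≥ 18 ✓ → eligible.
Pension Scheme — service 1593 days ≥ 6 months (≈180 days) ✓; 40 hrs/wk ≥ 35 ✓ → eligible.
RSU Program — status full-time ✓; service 1593 days ≥ 2 months (≈60 days) ✓ → eligible.
Legal Services Plan — status full-time ✓; service 1593 days ≥ 2 months (≈60 days) ✓ → eligible.
Travel Insurance — status full-time ✓; service 1593 days ≥ 30 days ✓ → eligible.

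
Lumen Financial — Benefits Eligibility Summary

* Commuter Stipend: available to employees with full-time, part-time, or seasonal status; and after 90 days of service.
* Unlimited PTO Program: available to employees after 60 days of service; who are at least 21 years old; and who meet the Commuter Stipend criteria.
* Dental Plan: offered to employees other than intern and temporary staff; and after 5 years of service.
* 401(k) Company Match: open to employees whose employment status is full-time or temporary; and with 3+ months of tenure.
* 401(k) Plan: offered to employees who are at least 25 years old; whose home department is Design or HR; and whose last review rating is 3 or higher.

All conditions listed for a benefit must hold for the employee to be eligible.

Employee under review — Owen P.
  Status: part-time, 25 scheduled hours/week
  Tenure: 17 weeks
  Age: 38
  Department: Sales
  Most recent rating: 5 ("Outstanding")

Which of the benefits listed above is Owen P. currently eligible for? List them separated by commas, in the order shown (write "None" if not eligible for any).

Commuter Stipend, Unlimited PTO Program

Commuter Stipend — status part-time ✓; service 17 weeks ≥ 90 days ✓ → eligible.
Unlimited PTO Program — service 17 weeks ≥ 60 days ✓; age 38 ≥ 21 ✓; eligible for Commuter Stipend ✓ → eligible.
Dental Plan — status part-time ✓ (not excluded); service 17 weeks < 5 years (≈1825 days) ✗ → not eligible.
401(k) Company Match — status part-time ✗ (requires full-time or temporary) → not eligible.
401(k) Plan — age 38 ≥ 25 ✓; dept Sales ✗ → not eligible.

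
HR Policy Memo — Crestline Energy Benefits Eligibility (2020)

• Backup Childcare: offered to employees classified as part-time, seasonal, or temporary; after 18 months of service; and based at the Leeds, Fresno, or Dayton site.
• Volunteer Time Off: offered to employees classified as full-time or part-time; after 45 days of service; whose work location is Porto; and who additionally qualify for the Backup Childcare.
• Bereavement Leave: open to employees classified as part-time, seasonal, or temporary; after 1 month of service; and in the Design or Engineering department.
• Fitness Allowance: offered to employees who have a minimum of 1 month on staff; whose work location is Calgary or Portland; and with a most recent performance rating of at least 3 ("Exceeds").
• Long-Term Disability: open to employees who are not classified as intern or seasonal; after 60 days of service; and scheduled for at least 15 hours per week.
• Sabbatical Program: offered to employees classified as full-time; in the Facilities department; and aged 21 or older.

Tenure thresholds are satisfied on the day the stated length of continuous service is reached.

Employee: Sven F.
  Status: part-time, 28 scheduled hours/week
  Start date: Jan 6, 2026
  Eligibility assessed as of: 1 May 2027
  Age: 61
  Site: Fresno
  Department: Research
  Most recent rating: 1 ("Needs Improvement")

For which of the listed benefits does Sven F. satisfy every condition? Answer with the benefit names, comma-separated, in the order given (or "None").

Long-Term Disability

Service from Jan 6, 2026 to 1 May 2027: 480 days.
Backup Childcare — status part-time ✓; service 480 days < 18 months (≈540 days) ✗ → not eligible.
Volunteer Time Off — status part-time ✓; service 480 days ≥ 45 days ✓; site Fresno ✗ (not Porto) → not eligible.
Bereavement Leave — status part-time ✓; service 480 days ≥ 1 month (≈30 days) ✓; dept Research ✗ → not eligible.
Fitness Allowance — service 480 days ≥ 1 month (≈30 days) ✓; site Fresno ✗ (not Calgary or Portland) → not eligible.
Long-Term Disability — status part-time ✓ (not excluded); service 480 days ≥ 60 days ✓; 28 hrs/wk ≥ 15 ✓ → eligible.
Sabbatical Program — status part-time ✗ (requires full-time) → not eligible.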